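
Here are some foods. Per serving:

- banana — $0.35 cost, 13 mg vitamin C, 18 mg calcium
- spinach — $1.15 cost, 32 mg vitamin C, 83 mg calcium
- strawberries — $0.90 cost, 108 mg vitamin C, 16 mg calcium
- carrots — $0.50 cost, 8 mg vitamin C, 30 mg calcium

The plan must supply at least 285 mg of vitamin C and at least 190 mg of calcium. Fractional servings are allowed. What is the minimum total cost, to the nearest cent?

For a min-cost LP with two ≥-constraints, a basic feasible solution has at most two positive variables.
banana only: max(285/13, 190/18) = 21.92 servings → $7.67.
spinach only: max(285/32, 190/83) = 8.906 servings → $10.24.
strawberries only: max(285/108, 190/16) = 11.88 servings → $10.69.
carrots only: max(285/8, 190/30) = 35.62 servings → $17.81.
banana + spinach: the both-tight solution has a negative serving — not a feasible corner.
banana + strawberries with both tight: 9.194 servings and 1.532 servings → $4.60.
banana + carrots with both targets exact would need a negative amount; discard.
spinach + strawberries with both tight: 1.888 servings and 2.079 servings → $4.04.
spinach + carrots: intersection lies outside the first quadrant.
strawberries + carrots with both tight: 2.259 servings and 5.129 servings → $4.60.
The minimum over all feasible corners is $4.04.

$4.04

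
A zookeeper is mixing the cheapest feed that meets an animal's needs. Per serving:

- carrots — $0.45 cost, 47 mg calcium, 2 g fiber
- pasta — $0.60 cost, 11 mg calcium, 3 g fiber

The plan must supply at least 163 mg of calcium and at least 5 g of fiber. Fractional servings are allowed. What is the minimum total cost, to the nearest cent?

Check every corner: each single food scaled to meet both minima, and each pair solved so both constraints bind.
carrots only: max(163/47, 5/2) = 3.468 servings → $1.56.
pasta only: max(163/11, 5/3) = 14.82 servings → $8.89.
carrots + pasta: the both-tight solution has a negative serving — not a feasible corner.
The minimum over all feasible corners is $1.56.

$1.56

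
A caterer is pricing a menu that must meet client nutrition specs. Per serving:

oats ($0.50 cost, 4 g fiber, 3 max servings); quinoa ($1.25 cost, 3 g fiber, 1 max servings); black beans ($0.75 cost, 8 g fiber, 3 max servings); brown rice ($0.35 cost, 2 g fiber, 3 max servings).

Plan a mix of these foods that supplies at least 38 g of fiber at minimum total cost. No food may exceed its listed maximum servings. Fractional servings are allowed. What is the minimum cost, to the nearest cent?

$4.10

Cost per g of fiber: black beans $0.0938, oats $0.1250, brown rice $0.1750, quinoa $0.4167.
Take 3 servings of black beans: +24.0 g fiber for $2.25 (total $2.25, still need 14.0 g).
Take 3 servings of oats: +12.0 g fiber for $1.50 (total $3.75, still need 2.0 g).
Take 1 serving of brown rice: +2.0 g fiber for $0.35 (total $4.10, still need 0.0 g).
Filling from the cheapest source first is optimal under one linear minimum: $4.10.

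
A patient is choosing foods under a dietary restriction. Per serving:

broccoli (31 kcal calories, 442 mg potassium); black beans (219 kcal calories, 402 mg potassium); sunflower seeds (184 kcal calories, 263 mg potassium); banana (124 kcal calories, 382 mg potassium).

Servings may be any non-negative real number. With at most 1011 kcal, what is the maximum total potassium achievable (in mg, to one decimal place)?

14414.9 mg

Potassium per kcal: broccoli 14.26, banana 3.081, black beans 1.836, sunflower seeds 1.429.
With no serving limits, spend the whole calories allowance on broccoli: 1011 kcal / 31 kcal × 442 mg = 14414.9 mg.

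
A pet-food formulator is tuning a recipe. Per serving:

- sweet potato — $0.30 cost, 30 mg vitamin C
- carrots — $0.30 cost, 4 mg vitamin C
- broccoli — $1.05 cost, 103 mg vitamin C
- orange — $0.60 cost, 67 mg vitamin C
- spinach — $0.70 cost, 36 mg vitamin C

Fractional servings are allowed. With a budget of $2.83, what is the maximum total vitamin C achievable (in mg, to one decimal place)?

Vitamin C per dollar: orange 111.7, sweet potato 100, broccoli 98.1, spinach 51.43, carrots 13.33.
With no serving limits, spend the whole cost allowance on orange: $2.83 / $0.60 × 67 mg = 316.0 mg.

316.0 mg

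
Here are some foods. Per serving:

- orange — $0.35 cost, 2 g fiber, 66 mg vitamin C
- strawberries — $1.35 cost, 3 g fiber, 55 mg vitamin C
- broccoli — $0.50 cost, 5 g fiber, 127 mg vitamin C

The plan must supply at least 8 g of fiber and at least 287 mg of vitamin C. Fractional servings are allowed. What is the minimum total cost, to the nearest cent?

With two linear requirements the optimum uses one or two foods; enumerate the corners.
orange only: max(8/2, 287/66) = 4.348 servings → $1.52.
strawberries only: max(8/3, 287/55) = 5.218 servings → $7.04.
broccoli only: max(8/5, 287/127) = 2.26 servings → $1.13.
orange + strawberries: intersection lies outside the first quadrant.
orange + broccoli with both targets exact would need a negative amount; discard.
strawberries + broccoli: the both-tight solution has a negative serving — not a feasible corner.
The minimum over all feasible corners is $1.13.

$1.13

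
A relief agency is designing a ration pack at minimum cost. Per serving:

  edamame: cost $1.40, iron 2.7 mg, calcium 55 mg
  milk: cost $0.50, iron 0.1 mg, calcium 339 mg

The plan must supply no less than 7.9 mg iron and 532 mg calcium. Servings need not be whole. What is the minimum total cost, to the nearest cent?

$4.59

At the optimum either one food covers both requirements or two foods hit both targets exactly; no other combination can be cheaper.
edamame only: max(7.9/2.7, 532/55) = 9.673 servings → $13.54.
milk only: max(7.9/0.1, 532/339) = 79 servings → $39.50.
edamame + milk with both tight: 2.885 servings and 1.101 servings → $4.59.
The minimum over all feasible corners is $4.59.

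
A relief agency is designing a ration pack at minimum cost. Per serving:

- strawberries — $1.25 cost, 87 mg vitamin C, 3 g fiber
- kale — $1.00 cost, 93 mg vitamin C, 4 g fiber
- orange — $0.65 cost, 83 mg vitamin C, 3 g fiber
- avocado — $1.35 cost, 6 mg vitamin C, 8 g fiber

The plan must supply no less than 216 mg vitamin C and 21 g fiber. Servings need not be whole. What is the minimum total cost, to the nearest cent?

$3.90

An LP optimum is at a vertex; with two nutrient constraints at most two foods are used. Check each candidate.
strawberries only: max(216/87, 21/3) = 7 servings → $8.75.
kale only: max(216/93, 21/4) = 5.25 servings → $5.25.
orange only: max(216/83, 21/3) = 7 servings → $4.55.
avocado only: max(216/6, 21/8) = 36 servings → $48.60.
strawberries + kale: intersection lies outside the first quadrant.
strawberries + orange: intersection lies outside the first quadrant.
strawberries + avocado with both tight: 2.363 servings and 1.739 servings → $5.30.
kale + orange with both targets exact would need a negative amount; discard.
kale + avocado with both tight: 2.225 servings and 1.512 servings → $4.27.
orange + avocado with both tight: 2.48 servings and 1.695 servings → $3.90.
So the least-cost plan costs $3.90.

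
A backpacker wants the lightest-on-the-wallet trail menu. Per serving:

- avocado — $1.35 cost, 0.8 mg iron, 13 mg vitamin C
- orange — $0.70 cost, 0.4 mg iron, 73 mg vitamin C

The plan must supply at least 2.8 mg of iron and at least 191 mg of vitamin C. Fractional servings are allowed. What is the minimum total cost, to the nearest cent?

Two binding constraints pin down two serving amounts, so the optimal mix uses at most two foods. The candidates are each food alone (scaled to the tighter of iron/vitamin C) and each pair with both constraints tight.
avocado only: max(2.8/0.8, 191/13) = 14.69 servings → $19.83.
orange only: max(2.8/0.4, 191/73) = 7 servings → $4.90.
avocado + orange with both tight: 2.406 servings and 2.188 servings → $4.78.
So the least-cost plan costs $4.78.

$4.78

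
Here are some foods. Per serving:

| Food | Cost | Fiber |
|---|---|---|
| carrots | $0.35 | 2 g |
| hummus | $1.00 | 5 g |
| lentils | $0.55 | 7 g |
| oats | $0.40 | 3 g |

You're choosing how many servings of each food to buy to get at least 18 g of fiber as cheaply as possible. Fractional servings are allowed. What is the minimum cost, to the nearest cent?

$1.41

Cost per g of fiber: lentils $0.0786, oats $0.1333, carrots $0.1750, hummus $0.2000.
With no serving limits, use only lentils: 18 g / 7 g = 2.571 servings × $0.55 = $1.41.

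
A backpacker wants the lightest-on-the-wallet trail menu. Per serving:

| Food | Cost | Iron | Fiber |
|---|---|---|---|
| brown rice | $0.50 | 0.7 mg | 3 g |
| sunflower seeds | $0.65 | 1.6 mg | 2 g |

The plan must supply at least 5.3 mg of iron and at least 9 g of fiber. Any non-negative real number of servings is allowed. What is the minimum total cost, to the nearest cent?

$2.39

At the optimum either one food covers both requirements or two foods hit both targets exactly; no other combination can be cheaper.
brown rice only: max(5.3/0.7, 9/3) = 7.571 servings → $3.79.
sunflower seeds only: max(5.3/1.6, 9/2) = 4.5 servings → $2.92.
brown rice + sunflower seeds with both tight: 1.118 servings and 2.824 servings → $2.39.
The minimum over all feasible corners is $2.39.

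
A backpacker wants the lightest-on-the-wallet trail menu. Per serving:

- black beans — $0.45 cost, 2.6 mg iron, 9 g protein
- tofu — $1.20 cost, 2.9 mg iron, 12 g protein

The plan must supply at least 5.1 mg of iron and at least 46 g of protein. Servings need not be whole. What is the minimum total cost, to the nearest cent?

$2.30

This is a tiny linear program; its minimum lies at a vertex of the feasible set. List the vertices and price them.
black beans only: max(5.1/2.6, 46/9) = 5.111 servings → $2.30.
tofu only: max(5.1/2.9, 46/12) = 3.833 servings → $4.60.
black beans + tofu: the both-tight solution has a negative serving — not a feasible corner.
So the least-cost plan costs $2.30.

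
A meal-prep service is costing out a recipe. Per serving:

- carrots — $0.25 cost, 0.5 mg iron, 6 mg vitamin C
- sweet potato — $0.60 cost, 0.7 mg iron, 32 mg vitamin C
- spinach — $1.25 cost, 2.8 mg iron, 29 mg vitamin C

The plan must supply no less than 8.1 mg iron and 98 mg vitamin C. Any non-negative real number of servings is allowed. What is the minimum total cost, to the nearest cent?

$3.78

Two binding constraints pin down two serving amounts, so the optimal mix uses at most two foods. The candidates are each food alone (scaled to the tighter of iron/vitamin C) and each pair with both constraints tight.
carrots only: max(8.1/0.5, 98/6) = 16.33 servings → $4.08.
sweet potato only: max(8.1/0.7, 98/32) = 11.57 servings → $6.94.
spinach only: max(8.1/2.8, 98/29) = 3.379 servings → $4.22.
carrots + sweet potato with both tight: 16.15 servings and 0.0339 servings → $4.06.
carrots + spinach: the both-tight solution has a negative serving — not a feasible corner.
sweet potato + spinach with both tight: 0.57 servings and 2.75 servings → $3.78.
The minimum over all feasible corners is $3.78.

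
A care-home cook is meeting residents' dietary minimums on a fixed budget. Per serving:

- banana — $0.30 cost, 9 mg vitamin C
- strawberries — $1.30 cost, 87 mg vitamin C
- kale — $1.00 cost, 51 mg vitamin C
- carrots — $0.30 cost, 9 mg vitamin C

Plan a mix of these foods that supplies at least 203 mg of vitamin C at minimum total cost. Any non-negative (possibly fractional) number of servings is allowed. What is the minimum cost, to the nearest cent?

$3.03

Cost per mg of vitamin C: strawberries $0.0149, kale $0.0196, banana $0.0333, carrots $0.0333.
With no serving limits, use only strawberries: 203 mg / 87 mg = 2.333 servings × $1.30 = $3.03.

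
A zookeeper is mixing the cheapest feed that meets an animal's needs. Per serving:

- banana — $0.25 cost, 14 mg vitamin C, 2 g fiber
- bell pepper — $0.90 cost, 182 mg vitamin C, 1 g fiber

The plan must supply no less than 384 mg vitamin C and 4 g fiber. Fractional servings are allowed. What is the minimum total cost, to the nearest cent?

banana only: max(384/14, 4/2) = 27.43 servings → $6.86.
bell pepper only: max(384/182, 4/1) = 4 servings → $3.60.
banana + bell pepper with both tight: 0.9829 servings and 2.034 servings → $2.08.
The minimum over all feasible corners is $2.08.

$2.08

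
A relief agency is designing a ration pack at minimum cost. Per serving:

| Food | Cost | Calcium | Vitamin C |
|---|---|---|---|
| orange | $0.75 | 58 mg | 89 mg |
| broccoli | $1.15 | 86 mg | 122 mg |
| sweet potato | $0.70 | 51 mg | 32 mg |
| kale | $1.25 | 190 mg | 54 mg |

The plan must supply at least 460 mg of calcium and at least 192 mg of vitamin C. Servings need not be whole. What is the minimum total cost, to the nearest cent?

Two binding constraints pin down two serving amounts, so the optimal mix uses at most two foods. The candidates are each food alone (scaled to the tighter of calcium/vitamin C) and each pair with both constraints tight.
orange only: max(460/58, 192/89) = 7.931 servings → $5.95.
broccoli only: max(460/86, 192/122) = 5.349 servings → $6.15.
sweet potato only: max(460/51, 192/32) = 9.02 servings → $6.31.
kale only: max(460/190, 192/54) = 3.556 servings → $4.44.
orange + broccoli: intersection lies outside the first quadrant.
orange + sweet potato: intersection lies outside the first quadrant.
orange + kale with both tight: 0.8448 servings and 2.163 servings → $3.34.
broccoli + sweet potato: intersection lies outside the first quadrant.
broccoli + kale with both tight: 0.628 servings and 2.137 servings → $3.39.
sweet potato + kale with both tight: 3.5 servings and 1.482 servings → $4.30.
Cheapest feasible corner: $3.34.

$3.34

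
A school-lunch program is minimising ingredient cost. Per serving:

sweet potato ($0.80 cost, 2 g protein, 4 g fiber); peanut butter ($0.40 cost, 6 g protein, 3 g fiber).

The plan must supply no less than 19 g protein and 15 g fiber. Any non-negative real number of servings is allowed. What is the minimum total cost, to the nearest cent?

$2.00

A basic optimal solution has at most two foods positive. Try each food alone and each pair with both targets met exactly.
sweet potato only: max(19/2, 15/4) = 9.5 servings → $7.60.
peanut butter only: max(19/6, 15/3) = 5 servings → $2.00.
sweet potato + peanut butter with both tight: 1.833 servings and 2.556 servings → $2.49.
So the least-cost plan costs $2.00.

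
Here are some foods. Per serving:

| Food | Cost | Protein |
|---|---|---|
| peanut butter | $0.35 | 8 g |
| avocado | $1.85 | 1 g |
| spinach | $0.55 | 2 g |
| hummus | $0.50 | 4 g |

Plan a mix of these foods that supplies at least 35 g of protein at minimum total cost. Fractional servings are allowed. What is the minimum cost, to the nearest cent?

Cost per g of protein: peanut butter $0.0437, hummus $0.1250, spinach $0.2750, avocado $1.8500.
With no serving limits, use only peanut butter: 35 g / 8 g = 4.375 servings × $0.35 = $1.53.

$1.53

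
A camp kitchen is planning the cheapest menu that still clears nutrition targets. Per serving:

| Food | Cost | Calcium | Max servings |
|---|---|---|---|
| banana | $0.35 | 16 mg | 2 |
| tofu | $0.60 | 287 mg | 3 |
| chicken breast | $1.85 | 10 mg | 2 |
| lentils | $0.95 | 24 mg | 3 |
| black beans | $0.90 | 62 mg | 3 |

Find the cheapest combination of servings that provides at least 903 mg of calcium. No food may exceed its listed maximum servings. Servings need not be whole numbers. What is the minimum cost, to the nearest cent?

Cost per mg of calcium: tofu $0.0021, black beans $0.0145, banana $0.0219, lentils $0.0396, chicken breast $0.1850.
Take 3 servings of tofu: +861.0 mg calcium for $1.80 (total $1.80, still need 42.0 mg).
Take 0.6774 servings of black beans: +42.0 mg calcium for $0.61 (total $2.41, still need 0.0 mg).
Greedy by cheapest-per-mg is optimal for a single linear constraint, so the minimum cost is $2.41.

$2.41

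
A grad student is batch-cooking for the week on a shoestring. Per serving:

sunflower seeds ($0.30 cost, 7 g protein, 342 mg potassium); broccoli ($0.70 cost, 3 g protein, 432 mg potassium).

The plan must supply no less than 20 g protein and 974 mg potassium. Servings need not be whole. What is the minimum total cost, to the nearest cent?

Compare the cost at each extreme point of the feasible region.
sunflower seeds only: max(20/7, 974/342) = 2.857 servings → $0.86.
broccoli only: max(20/3, 974/432) = 6.667 servings → $4.67.
sunflower seeds + broccoli: the both-tight solution has a negative serving — not a feasible corner.
The minimum over all feasible corners is $0.86.

$0.86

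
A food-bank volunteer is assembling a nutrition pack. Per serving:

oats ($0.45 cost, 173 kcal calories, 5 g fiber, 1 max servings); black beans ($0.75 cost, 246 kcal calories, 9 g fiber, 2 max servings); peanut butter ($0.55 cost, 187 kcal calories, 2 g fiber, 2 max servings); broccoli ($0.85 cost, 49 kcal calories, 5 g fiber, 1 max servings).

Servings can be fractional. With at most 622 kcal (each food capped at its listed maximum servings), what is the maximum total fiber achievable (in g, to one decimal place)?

25.3 g

Fiber per kcal: broccoli 0.102, black beans 0.03659, oats 0.0289, peanut butter 0.0107.
Take 1 serving of broccoli: uses 49 kcal, +5.0 g fiber (running total 5.0 g).
Take 2 servings of black beans: uses 492 kcal, +18.0 g fiber (running total 23.0 g).
Take 0.4682 servings of oats: uses 81 kcal, +2.3 g fiber (running total 25.3 g).
Filling greedily by fiber-per-kcal is optimal for one linear limit, giving 25.3 g.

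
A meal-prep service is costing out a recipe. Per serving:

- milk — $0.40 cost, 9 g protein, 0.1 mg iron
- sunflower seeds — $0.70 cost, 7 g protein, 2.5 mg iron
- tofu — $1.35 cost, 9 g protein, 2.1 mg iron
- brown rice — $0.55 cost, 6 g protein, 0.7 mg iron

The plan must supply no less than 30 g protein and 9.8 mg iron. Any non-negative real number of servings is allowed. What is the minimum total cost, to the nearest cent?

$2.85

With two linear requirements the optimum uses one or two foods; enumerate the corners.
milk only: max(30/9, 9.8/0.1) = 98 servings → $39.20.
sunflower seeds only: max(30/7, 9.8/2.5) = 4.286 servings → $3.00.
tofu only: max(30/9, 9.8/2.1) = 4.667 servings → $6.30.
brown rice only: max(30/6, 9.8/0.7) = 14 servings → $7.70.
milk + sunflower seeds with both tight: 0.2936 servings and 3.908 servings → $2.85.
milk + tofu: intersection lies outside the first quadrant.
milk + brown rice: intersection lies outside the first quadrant.
sunflower seeds + tofu with both tight: 3.231 servings and 0.8205 servings → $3.37.
sunflower seeds + brown rice with both tight: 3.743 servings and 0.6337 servings → $2.97.
tofu + brown rice: intersection lies outside the first quadrant.
The minimum over all feasible corners is $2.85.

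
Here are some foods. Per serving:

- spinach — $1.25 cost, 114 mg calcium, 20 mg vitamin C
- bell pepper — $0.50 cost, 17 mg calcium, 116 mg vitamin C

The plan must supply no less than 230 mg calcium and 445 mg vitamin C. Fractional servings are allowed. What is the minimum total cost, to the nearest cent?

$3.64

spinach only: max(230/114, 445/20) = 22.25 servings → $27.81.
bell pepper only: max(230/17, 445/116) = 13.53 servings → $6.76.
spinach + bell pepper with both tight: 1.484 servings and 3.58 servings → $3.64.
Cheapest feasible corner: $3.64.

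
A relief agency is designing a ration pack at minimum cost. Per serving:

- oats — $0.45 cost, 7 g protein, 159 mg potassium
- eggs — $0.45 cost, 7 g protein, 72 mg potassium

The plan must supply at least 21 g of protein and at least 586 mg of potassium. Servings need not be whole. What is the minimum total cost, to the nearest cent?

Check every corner: each single food scaled to meet both minima, and each pair solved so both constraints bind.
oats only: max(21/7, 586/159) = 3.686 servings → $1.66.
eggs only: max(21/7, 586/72) = 8.139 servings → $3.66.
oats + eggs: the both-tight solution has a negative serving — not a feasible corner.
The minimum over all feasible corners is $1.66.

$1.66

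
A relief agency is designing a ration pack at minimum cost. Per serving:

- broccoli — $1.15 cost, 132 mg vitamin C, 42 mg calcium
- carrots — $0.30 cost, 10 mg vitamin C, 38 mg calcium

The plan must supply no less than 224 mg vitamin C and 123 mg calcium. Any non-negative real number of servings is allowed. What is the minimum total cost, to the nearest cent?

$2.27

At the optimum either one food covers both requirements or two foods hit both targets exactly; no other combination can be cheaper.
broccoli only: max(224/132, 123/42) = 2.929 servings → $3.37.
carrots only: max(224/10, 123/38) = 22.4 servings → $6.72.
broccoli + carrots with both tight: 1.584 servings and 1.486 servings → $2.27.
So the least-cost plan costs $2.27.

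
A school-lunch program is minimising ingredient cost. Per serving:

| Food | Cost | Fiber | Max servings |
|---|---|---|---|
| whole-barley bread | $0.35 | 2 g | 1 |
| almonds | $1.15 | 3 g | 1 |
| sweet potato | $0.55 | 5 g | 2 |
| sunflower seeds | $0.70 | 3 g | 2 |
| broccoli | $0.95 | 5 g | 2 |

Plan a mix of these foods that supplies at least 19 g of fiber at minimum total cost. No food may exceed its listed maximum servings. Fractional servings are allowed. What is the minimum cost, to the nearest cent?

$2.78

Cost per g of fiber: sweet potato $0.1100, whole-barley bread $0.1750, broccoli $0.1900, sunflower seeds $0.2333, almonds $0.3833.
Take 2 servings of sweet potato: +10.0 g fiber for $1.10 (total $1.10, still need 9.0 g).
Take 1 serving of whole-barley bread: +2.0 g fiber for $0.35 (total $1.45, still need 7.0 g).
Take 1.4 servings of broccoli: +7.0 g fiber for $1.33 (total $2.78, still need 0.0 g).
Filling from the cheapest source first is optimal under one linear minimum: $2.78.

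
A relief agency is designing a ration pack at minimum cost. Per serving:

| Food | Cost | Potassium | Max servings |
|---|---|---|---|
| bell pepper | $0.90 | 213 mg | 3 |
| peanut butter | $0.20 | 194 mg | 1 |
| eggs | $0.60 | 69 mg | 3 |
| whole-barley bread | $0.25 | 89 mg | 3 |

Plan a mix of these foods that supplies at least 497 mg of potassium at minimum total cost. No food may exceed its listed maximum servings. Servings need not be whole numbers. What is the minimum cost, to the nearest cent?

$1.10

Cost per mg of potassium: peanut butter $0.0010, whole-barley bread $0.0028, bell pepper $0.0042, eggs $0.0087.
Take 1 serving of peanut butter: +194.0 mg potassium for $0.20 (total $0.20, still need 303.0 mg).
Take 3 servings of whole-barley bread: +267.0 mg potassium for $0.75 (total $0.95, still need 36.0 mg).
Take 0.169 servings of bell pepper: +36.0 mg potassium for $0.15 (total $1.10, still need 0.0 mg).
Greedy by cheapest-per-mg is optimal for a single linear constraint, so the minimum cost is $1.10.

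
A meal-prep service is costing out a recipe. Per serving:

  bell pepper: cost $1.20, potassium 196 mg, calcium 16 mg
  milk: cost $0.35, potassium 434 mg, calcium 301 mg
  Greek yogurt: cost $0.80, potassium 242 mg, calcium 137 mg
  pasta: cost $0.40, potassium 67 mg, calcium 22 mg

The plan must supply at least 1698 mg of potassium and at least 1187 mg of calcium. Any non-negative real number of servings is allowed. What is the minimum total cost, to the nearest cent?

For a min-cost LP with two ≥-constraints, a basic feasible solution has at most two positive variables.
bell pepper only: max(1698/196, 1187/16) = 74.19 servings → $89.03.
milk only: max(1698/434, 1187/301) = 3.944 servings → $1.38.
Greek yogurt only: max(1698/242, 1187/137) = 8.664 servings → $6.93.
pasta only: max(1698/67, 1187/22) = 53.95 servings → $21.58.
bell pepper + milk: intersection lies outside the first quadrant.
bell pepper + Greek yogurt: intersection lies outside the first quadrant.
bell pepper + pasta: intersection lies outside the first quadrant.
milk + Greek yogurt: intersection lies outside the first quadrant.
milk + pasta: the both-tight solution has a negative serving — not a feasible corner.
Greek yogurt + pasta: the both-tight solution has a negative serving — not a feasible corner.
Cheapest feasible corner: $1.38.

$1.38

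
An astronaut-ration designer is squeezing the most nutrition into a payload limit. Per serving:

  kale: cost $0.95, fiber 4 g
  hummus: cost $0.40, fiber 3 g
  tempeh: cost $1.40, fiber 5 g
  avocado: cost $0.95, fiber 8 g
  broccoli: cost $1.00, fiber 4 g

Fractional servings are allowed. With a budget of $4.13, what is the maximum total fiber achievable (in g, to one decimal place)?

34.8 g

Fiber per dollar: avocado 8.421, hummus 7.5, kale 4.211, broccoli 4, tempeh 3.571.
With no serving limits, spend the whole cost allowance on avocado: $4.13 / $0.95 × 8 g = 34.8 g.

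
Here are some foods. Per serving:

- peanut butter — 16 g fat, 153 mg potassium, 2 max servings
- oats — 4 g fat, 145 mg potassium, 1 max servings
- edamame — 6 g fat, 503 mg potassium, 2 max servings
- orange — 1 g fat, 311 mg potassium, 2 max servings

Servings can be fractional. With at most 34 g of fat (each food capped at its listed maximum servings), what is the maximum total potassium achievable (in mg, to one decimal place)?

1926.0 mg

Potassium per g fat: orange 311, edamame 83.83, oats 36.25, peanut butter 9.562.
Take 2 servings of orange: uses 2 g fat, +622.0 mg potassium (running total 622.0 mg).
Take 2 servings of edamame: uses 12 g fat, +1006.0 mg potassium (running total 1628.0 mg).
Take 1 serving of oats: uses 4 g fat, +145.0 mg potassium (running total 1773.0 mg).
Take 1 serving of peanut butter: uses 16 g fat, +153.0 mg potassium (running total 1926.0 mg).
Greedy by best ratio exhausts the fat allowance optimally: 1926.0 mg.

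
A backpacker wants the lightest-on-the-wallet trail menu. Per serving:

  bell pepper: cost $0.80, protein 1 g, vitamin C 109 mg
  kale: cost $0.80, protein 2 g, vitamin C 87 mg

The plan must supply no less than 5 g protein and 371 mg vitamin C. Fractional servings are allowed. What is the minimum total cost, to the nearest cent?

$2.94

A basic optimal solution has at most two foods positive. Try each food alone and each pair with both targets met exactly.
bell pepper only: max(5/1, 371/109) = 5 servings → $4.00.
kale only: max(5/2, 371/87) = 4.264 servings → $3.41.
bell pepper + kale with both tight: 2.344 servings and 1.328 servings → $2.94.
So the least-cost plan costs $2.94.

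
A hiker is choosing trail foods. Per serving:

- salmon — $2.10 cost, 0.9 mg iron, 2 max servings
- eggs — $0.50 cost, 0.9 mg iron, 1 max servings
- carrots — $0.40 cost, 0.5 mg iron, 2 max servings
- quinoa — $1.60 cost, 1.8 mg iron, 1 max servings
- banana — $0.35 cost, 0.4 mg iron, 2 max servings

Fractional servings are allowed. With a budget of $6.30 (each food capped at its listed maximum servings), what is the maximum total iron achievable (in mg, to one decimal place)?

Iron per dollar: eggs 1.8, carrots 1.25, banana 1.143, quinoa 1.125, salmon 0.4286.
Take 1 serving of eggs: spends $0.50, +0.9 mg iron (running total 0.9 mg).
Take 2 servings of carrots: spends $0.80, +1.0 mg iron (running total 1.9 mg).
Take 2 servings of banana: spends $0.70, +0.8 mg iron (running total 2.7 mg).
Take 1 serving of quinoa: spends $1.60, +1.8 mg iron (running total 4.5 mg).
Take 1.286 servings of salmon: spends $2.70, +1.2 mg iron (running total 5.7 mg).
Filling greedily by iron-per-dollar is optimal for one linear limit, giving 5.7 mg.

5.7 mg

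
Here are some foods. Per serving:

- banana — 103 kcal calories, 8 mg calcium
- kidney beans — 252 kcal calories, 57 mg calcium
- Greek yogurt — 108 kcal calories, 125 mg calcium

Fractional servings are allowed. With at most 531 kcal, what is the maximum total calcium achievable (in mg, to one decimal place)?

614.6 mg

Calcium per kcal: Greek yogurt 1.157, kidney beans 0.2262, banana 0.07767.
With no serving limits, spend the whole calories allowance on Greek yogurt: 531 kcal / 108 kcal × 125 mg = 614.6 mg.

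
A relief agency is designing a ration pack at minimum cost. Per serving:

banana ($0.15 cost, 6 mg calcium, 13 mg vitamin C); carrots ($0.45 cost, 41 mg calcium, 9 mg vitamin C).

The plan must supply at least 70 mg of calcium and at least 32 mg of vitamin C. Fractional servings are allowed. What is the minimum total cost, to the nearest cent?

For a min-cost LP with two ≥-constraints, a basic feasible solution has at most two positive variables.
banana only: max(70/6, 32/13) = 11.67 servings → $1.75.
carrots only: max(70/41, 32/9) = 3.556 servings → $1.60.
banana + carrots with both tight: 1.424 servings and 1.499 servings → $0.89.
The minimum over all feasible corners is $0.89.

$0.89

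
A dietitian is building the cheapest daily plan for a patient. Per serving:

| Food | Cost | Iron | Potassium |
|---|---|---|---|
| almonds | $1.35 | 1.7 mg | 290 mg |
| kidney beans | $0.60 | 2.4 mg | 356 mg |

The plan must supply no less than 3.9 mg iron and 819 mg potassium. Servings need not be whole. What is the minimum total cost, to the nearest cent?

Minimising a linear cost over {iron ≥ 3.9, potassium ≥ 819, servings ≥ 0} — the optimum is at a vertex, using one or two foods.
almonds only: max(3.9/1.7, 819/290) = 2.824 servings → $3.81.
kidney beans only: max(3.9/2.4, 819/356) = 2.301 servings → $1.38.
almonds + kidney beans: the both-tight solution has a negative serving — not a feasible corner.
So the least-cost plan costs $1.38.

$1.38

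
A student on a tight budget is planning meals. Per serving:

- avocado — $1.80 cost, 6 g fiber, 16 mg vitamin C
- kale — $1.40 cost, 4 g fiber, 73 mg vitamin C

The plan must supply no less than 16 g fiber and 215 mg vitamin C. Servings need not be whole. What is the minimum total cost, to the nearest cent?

Check every corner: each single food scaled to meet both minima, and each pair solved so both constraints bind.
avocado only: max(16/6, 215/16) = 13.44 servings → $24.19.
kale only: max(16/4, 215/73) = 4 servings → $5.60.
avocado + kale with both tight: 0.8235 servings and 2.765 servings → $5.35.
Cheapest feasible corner: $5.35.

$5.35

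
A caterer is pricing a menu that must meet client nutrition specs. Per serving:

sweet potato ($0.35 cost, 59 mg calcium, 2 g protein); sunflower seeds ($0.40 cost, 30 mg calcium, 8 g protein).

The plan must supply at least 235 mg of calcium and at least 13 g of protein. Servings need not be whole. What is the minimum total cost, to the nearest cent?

Minimising a linear cost over {calcium ≥ 235, protein ≥ 13, servings ≥ 0} — the optimum is at a vertex, using one or two foods.
sweet potato only: max(235/59, 13/2) = 6.5 servings → $2.27.
sunflower seeds only: max(235/30, 13/8) = 7.833 servings → $3.13.
sweet potato + sunflower seeds with both tight: 3.617 servings and 0.7209 servings → $1.55.
Cheapest feasible corner: $1.55.

$1.55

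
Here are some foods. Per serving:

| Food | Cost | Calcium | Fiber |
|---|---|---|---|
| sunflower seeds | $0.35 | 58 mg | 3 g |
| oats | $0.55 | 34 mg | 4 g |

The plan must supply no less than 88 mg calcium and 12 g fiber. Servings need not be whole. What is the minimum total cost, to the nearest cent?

$1.40

An LP optimum is at a vertex; with two nutrient constraints at most two foods are used. Check each candidate.
sunflower seeds only: max(88/58, 12/3) = 4 servings → $1.40.
oats only: max(88/34, 12/4) = 3 servings → $1.65.
sunflower seeds + oats: intersection lies outside the first quadrant.
The minimum over all feasible corners is $1.40.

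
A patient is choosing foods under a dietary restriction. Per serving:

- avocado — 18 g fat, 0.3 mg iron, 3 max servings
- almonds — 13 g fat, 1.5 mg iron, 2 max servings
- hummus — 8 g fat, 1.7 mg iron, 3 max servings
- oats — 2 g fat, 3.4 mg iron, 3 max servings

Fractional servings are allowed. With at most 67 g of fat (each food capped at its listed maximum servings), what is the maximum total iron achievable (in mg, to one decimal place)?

18.5 mg

Iron per g fat: oats 1.7, hummus 0.2125, almonds 0.1154, avocado 0.01667.
Take 3 servings of oats: uses 6 g fat, +10.2 mg iron (running total 10.2 mg).
Take 3 servings of hummus: uses 24 g fat, +5.1 mg iron (running total 15.3 mg).
Take 2 servings of almonds: uses 26 g fat, +3.0 mg iron (running total 18.3 mg).
Take 0.6111 servings of avocado: uses 11 g fat, +0.2 mg iron (running total 18.5 mg).
Greedy by best ratio exhausts the fat allowance optimally: 18.5 mg.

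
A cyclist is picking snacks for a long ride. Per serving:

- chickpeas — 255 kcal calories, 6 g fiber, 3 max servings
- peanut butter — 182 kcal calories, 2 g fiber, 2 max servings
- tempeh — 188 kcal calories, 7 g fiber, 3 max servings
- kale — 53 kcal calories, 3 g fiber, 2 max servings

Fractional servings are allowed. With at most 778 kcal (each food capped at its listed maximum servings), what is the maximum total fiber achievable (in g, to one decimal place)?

Fiber per kcal: kale 0.0566, tempeh 0.03723, chickpeas 0.02353, peanut butter 0.01099.
Take 2 servings of kale: uses 106 kcal, +6.0 g fiber (running total 6.0 g).
Take 3 servings of tempeh: uses 564 kcal, +21.0 g fiber (running total 27.0 g).
Take 0.4235 servings of chickpeas: uses 108 kcal, +2.5 g fiber (running total 29.5 g).
Filling greedily by fiber-per-kcal is optimal for one linear limit, giving 29.5 g.

29.5 g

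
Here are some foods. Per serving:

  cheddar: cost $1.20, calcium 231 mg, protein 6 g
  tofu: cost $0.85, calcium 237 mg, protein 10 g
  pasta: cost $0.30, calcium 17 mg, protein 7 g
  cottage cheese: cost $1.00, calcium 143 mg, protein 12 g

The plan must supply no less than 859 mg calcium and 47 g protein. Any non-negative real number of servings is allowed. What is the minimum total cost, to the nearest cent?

$3.49

For a min-cost LP with two ≥-constraints, a basic feasible solution has at most two positive variables.
cheddar only: max(859/231, 47/6) = 7.833 servings → $9.40.
tofu only: max(859/237, 47/10) = 4.7 servings → $4.00.
pasta only: max(859/17, 47/7) = 50.53 servings → $15.16.
cottage cheese only: max(859/143, 47/12) = 6.007 servings → $6.01.
cheddar + tofu: intersection lies outside the first quadrant.
cheddar + pasta with both tight: 3.442 servings and 3.764 servings → $5.26.
cheddar + cottage cheese with both tight: 1.874 servings and 2.98 servings → $5.23.
tofu + pasta with both tight: 3.502 servings and 1.712 servings → $3.49.
tofu + cottage cheese with both tight: 2.537 servings and 1.803 servings → $3.96.
pasta + cottage cheese with both targets exact would need a negative amount; discard.
The minimum over all feasible corners is $3.49.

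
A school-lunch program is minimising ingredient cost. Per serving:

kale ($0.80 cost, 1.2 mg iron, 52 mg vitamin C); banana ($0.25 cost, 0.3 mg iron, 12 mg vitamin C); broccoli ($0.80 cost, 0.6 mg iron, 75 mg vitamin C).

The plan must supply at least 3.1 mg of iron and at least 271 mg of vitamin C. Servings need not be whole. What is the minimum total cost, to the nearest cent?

$3.18

At the optimum either one food covers both requirements or two foods hit both targets exactly; no other combination can be cheaper.
kale only: max(3.1/1.2, 271/52) = 5.212 servings → $4.17.
banana only: max(3.1/0.3, 271/12) = 22.58 servings → $5.65.
broccoli only: max(3.1/0.6, 271/75) = 5.167 servings → $4.13.
kale + banana: intersection lies outside the first quadrant.
kale + broccoli with both tight: 1.189 servings and 2.789 servings → $3.18.
banana + broccoli with both tight: 4.569 servings and 2.882 servings → $3.45.
The minimum over all feasible corners is $3.18.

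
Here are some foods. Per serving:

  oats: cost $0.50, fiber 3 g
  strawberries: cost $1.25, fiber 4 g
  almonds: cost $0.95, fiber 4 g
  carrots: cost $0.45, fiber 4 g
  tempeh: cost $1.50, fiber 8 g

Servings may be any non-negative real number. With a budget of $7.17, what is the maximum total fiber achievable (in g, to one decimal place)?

63.7 g

Fiber per dollar: carrots 8.889, oats 6, tempeh 5.333, almonds 4.211, strawberries 3.2.
With no serving limits, spend the whole cost allowance on carrots: $7.17 / $0.45 × 4 g = 63.7 g.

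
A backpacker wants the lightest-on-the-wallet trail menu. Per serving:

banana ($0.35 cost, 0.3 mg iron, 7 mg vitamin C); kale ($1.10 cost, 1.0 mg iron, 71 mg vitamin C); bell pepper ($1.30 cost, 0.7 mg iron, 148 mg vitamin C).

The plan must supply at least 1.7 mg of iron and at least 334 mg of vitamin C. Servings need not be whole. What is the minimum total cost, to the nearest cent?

$3.02

An LP optimum is at a vertex; with two nutrient constraints at most two foods are used. Check each candidate.
banana only: max(1.7/0.3, 334/7) = 47.71 servings → $16.70.
kale only: max(1.7/1.0, 334/71) = 4.704 servings → $5.17.
bell pepper only: max(1.7/0.7, 334/148) = 2.429 servings → $3.16.
banana + kale: the both-tight solution has a negative serving — not a feasible corner.
banana + bell pepper with both tight: 0.4506 servings and 2.235 servings → $3.06.
kale + bell pepper with both tight: 0.1811 servings and 2.17 servings → $3.02.
The minimum over all feasible corners is $3.02.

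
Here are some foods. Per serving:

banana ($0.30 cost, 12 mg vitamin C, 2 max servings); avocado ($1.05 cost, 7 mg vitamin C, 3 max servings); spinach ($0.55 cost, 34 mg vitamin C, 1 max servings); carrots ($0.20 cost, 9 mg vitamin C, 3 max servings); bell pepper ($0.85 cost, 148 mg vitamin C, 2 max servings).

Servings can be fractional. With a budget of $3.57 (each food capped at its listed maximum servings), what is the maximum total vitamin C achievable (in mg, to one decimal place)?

Vitamin C per dollar: bell pepper 174.1, spinach 61.82, carrots 45, banana 40, avocado 6.667.
Take 2 servings of bell pepper: spends $1.70, +296.0 mg vitamin C (running total 296.0 mg).
Take 1 serving of spinach: spends $0.55, +34.0 mg vitamin C (running total 330.0 mg).
Take 3 servings of carrots: spends $0.60, +27.0 mg vitamin C (running total 357.0 mg).
Take 2 servings of banana: spends $0.60, +24.0 mg vitamin C (running total 381.0 mg).
Take 0.1143 servings of avocado: spends $0.12, +0.8 mg vitamin C (running total 381.8 mg).
Filling greedily by vitamin C-per-dollar is optimal for one linear limit, giving 381.8 mg.

381.8 mg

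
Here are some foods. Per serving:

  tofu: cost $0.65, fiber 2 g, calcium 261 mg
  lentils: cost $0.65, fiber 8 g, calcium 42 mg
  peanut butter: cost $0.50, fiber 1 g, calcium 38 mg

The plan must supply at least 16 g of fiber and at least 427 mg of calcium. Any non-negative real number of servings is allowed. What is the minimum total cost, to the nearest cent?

$1.97

With two linear requirements the optimum uses one or two foods; enumerate the corners.
tofu only: max(16/2, 427/261) = 8 servings → $5.20.
lentils only: max(16/8, 427/42) = 10.17 servings → $6.61.
peanut butter only: max(16/1, 427/38) = 16 servings → $8.00.
tofu + lentils with both tight: 1.369 servings and 1.658 servings → $1.97.
tofu + peanut butter: intersection lies outside the first quadrant.
lentils + peanut butter with both tight: 0.6908 servings and 10.47 servings → $5.69.
So the least-cost plan costs $1.97.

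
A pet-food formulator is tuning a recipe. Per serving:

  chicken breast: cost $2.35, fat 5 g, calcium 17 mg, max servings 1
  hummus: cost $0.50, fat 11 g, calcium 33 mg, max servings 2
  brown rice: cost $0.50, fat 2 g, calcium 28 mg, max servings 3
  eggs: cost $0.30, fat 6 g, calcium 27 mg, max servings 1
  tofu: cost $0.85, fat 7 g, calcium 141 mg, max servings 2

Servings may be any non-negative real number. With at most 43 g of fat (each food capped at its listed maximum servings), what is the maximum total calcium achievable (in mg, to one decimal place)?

446.0 mg

Calcium per g fat: tofu 20.14, brown rice 14, eggs 4.5, chicken breast 3.4, hummus 3.
Take 2 servings of tofu: uses 14 g fat, +282.0 mg calcium (running total 282.0 mg).
Take 3 servings of brown rice: uses 6 g fat, +84.0 mg calcium (running total 366.0 mg).
Take 1 serving of eggs: uses 6 g fat, +27.0 mg calcium (running total 393.0 mg).
Take 1 serving of chicken breast: uses 5 g fat, +17.0 mg calcium (running total 410.0 mg).
Take 1.091 servings of hummus: uses 12 g fat, +36.0 mg calcium (running total 446.0 mg).
Greedy by best ratio exhausts the fat allowance optimally: 446.0 mg.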